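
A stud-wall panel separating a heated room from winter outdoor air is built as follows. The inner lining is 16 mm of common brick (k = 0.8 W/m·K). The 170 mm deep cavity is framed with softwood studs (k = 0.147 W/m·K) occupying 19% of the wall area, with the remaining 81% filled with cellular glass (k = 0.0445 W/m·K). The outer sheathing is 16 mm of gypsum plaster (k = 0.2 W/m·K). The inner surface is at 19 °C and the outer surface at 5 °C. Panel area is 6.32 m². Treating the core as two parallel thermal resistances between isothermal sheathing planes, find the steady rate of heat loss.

Sheathing layers in series; stud and cavity paths in parallel between them.
R_inner = 0.016/(0.8×6.32) = 0.003165 K/W
R_stud  = 0.17/(0.147×0.19×6.32) = 0.9631 K/W
R_cav   = 0.17/(0.0445×0.81×6.32) = 0.7463 K/W
1/R_core = 1/R_stud + 1/R_cav → R_core = 0.4205 K/W
R_outer = 0.016/(0.2×6.32) = 0.01266 K/W
R_total = 0.4363 K/W
Q = ΔT/R_total = 14/0.4363

Q ≈ 32.1 W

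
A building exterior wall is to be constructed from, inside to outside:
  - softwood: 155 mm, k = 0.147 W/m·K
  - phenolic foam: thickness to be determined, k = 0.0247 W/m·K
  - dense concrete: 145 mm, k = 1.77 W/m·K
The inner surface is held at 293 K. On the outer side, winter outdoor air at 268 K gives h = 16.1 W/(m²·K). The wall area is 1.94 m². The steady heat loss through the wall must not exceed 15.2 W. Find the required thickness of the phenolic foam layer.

L ≈ 49.2 mm

Model the wall as resistances in series:
R_softwood = L/(kA) = 0.155/(0.147×1.94) = 0.5435 K/W
R_dense concrete = L/(kA) = 0.145/(1.77×1.94) = 0.04223 K/W
R_outer film = 1/(h_o·A) = 1/(16.1×1.94) = 0.03202 K/W
Sum of the known resistances R_other = 0.6178 K/W
Required total resistance R_tot = ΔT/Q_allow = 25/15.2 = 1.645 K/W
R_phenolic foam = R_tot − R_other = 1.027 K/W
L = R·k·A = 1.027×0.0247×1.94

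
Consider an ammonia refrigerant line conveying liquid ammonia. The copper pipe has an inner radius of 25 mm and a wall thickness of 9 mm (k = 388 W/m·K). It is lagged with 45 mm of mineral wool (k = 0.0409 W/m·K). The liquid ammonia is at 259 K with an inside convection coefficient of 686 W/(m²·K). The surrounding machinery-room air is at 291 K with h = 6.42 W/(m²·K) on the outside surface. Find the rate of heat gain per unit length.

For a radial system each layer contributes R = ln(r_out/r_in)/(2πkL); films add R = 1/(hA).
R_inner film = 1/(h_i·2πr₁L) = 1/(686×2π×0.025×1) = 0.00928 K/W
R_copper pipe wall = ln(34/25)/(2π×388×1) = 1.261×10^-4 K/W
R_mineral wool = ln(79/34)/(2π×0.0409×1) = 3.281 K/W
R_outer film = 1/(h_o·2πr_oL) = 1/(6.42×2π×0.079×1) = 0.3138 K/W
R_total = 3.604 K/W
Q = ΔT/R_total = 32/3.604

q′ ≈ 8.88 W/m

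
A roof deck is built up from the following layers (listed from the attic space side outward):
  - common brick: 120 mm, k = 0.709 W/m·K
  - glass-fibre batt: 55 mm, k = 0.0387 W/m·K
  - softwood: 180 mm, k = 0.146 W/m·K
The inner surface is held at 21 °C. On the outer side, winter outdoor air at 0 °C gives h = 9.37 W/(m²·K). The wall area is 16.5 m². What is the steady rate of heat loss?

Model the wall as resistances in series:
R_common brick = L/(kA) = 0.12/(0.709×16.5) = 0.01026 K/W
R_glass-fibre batt = L/(kA) = 0.055/(0.0387×16.5) = 0.08613 K/W
R_softwood = L/(kA) = 0.18/(0.146×16.5) = 0.07472 K/W
R_outer film = 1/(h_o·A) = 1/(9.37×16.5) = 0.006468 K/W
R_total = 0.1776 K/W
Q = ΔT / R_total = 21 / 0.1776

Q ≈ 118 W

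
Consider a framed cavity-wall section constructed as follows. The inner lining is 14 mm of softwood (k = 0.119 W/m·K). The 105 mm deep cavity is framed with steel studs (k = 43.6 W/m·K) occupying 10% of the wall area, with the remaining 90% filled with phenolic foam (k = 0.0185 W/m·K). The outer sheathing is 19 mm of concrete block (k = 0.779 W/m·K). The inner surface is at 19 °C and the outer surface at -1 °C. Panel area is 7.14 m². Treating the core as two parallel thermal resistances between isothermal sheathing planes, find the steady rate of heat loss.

Q ≈ 860 W

Sheathing layers in series; stud and cavity paths in parallel between them.
R_inner = 0.014/(0.119×7.14) = 0.01648 K/W
R_stud  = 0.105/(43.6×0.1×7.14) = 0.003373 K/W
R_cav   = 0.105/(0.0185×0.9×7.14) = 0.8832 K/W
1/R_core = 1/R_stud + 1/R_cav → R_core = 0.00336 K/W
R_outer = 0.019/(0.779×7.14) = 0.003416 K/W
R_total = 0.02325 K/W
Q = ΔT/R_total = 20/0.02325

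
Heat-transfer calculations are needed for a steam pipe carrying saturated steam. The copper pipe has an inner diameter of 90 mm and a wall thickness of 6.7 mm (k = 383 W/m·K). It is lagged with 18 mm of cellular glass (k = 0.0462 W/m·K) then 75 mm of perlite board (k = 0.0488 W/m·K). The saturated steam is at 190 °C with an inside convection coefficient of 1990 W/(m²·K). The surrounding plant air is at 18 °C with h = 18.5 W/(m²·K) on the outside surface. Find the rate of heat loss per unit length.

q′ ≈ 49.5 W/m

Cylindrical conduction, so R = ln(r₂/r₁)/(2πkL) per layer, in series:
R_inner film = 1/(h_i·2πr₁L) = 1/(1990×2π×0.045×1) = 0.001777 K/W
R_copper pipe wall = ln(51.7/45)/(2π×383×1) = 5.768×10^-5 K/W
R_cellular glass = ln(69.7/51.7)/(2π×0.0462×1) = 1.029 K/W
R_perlite board = ln(144.7/69.7)/(2π×0.0488×1) = 2.382 K/W
R_outer film = 1/(h_o·2πr_oL) = 1/(18.5×2π×0.1447×1) = 0.05945 K/W
R_total = 3.473 K/W
Q = ΔT/R_total = 172/3.473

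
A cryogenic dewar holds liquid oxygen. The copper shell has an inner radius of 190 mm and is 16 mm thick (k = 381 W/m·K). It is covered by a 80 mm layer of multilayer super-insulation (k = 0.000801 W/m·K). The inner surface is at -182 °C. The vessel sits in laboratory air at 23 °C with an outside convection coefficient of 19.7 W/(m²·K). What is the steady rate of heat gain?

Q ≈ 1.52 W

Spherical conduction: R = (1/r_in − 1/r_out)/(4πk) per layer; series-sum.
R_copper shell = (1/0.19 − 1/0.206)/(4π×381) = 8.538×10^-5 K/W
R_multilayer super-insulation = (1/0.206 − 1/0.286)/(4π×0.000801) = 134.9 K/W
R_outer film = 1/(h·4πr_o²) = 1/(19.7×4π×0.286²) = 0.04938 K/W
R_total = 135 K/W
Q = ΔT/R_total = 205/135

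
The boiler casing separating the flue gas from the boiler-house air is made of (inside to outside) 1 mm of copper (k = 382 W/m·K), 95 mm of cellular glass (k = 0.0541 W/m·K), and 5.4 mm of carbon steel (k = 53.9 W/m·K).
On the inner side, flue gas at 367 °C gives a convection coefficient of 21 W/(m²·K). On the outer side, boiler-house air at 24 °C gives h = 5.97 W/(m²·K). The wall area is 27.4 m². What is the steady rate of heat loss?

Q ≈ 4770 W

Series thermal resistances:
R_inner film = 1/(h_i·A) = 1/(21×27.4) = 0.001738 K/W
R_copper = L/(kA) = 0.001/(382×27.4) = 9.554×10^-8 K/W
R_cellular glass = L/(kA) = 0.095/(0.0541×27.4) = 0.06409 K/W
R_carbon steel = L/(kA) = 0.0054/(53.9×27.4) = 3.656×10^-6 K/W
R_outer film = 1/(h_o·A) = 1/(5.97×27.4) = 0.006113 K/W
R_total = 0.07194 K/W
Q = ΔT / R_total = 343 / 0.07194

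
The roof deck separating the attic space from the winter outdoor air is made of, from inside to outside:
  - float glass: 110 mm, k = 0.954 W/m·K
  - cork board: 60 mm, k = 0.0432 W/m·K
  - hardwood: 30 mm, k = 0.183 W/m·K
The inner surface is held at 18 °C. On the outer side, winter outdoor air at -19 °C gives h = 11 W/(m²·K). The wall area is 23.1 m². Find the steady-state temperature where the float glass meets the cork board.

T ≈ 15.6 °C

Series thermal resistances:
R_float glass = L/(kA) = 0.11/(0.954×23.1) = 0.004992 K/W
R_cork board = L/(kA) = 0.06/(0.0432×23.1) = 0.06013 K/W
R_hardwood = L/(kA) = 0.03/(0.183×23.1) = 0.007097 K/W
R_outer film = 1/(h_o·A) = 1/(11×23.1) = 0.003935 K/W
R_total = 0.07615 K/W;  Q = ΔT/R_total = 37/0.07615 = 485.9 W
T_interface = T_inner − Q·ΣR(inner→interface) = 18 − 486×0.004992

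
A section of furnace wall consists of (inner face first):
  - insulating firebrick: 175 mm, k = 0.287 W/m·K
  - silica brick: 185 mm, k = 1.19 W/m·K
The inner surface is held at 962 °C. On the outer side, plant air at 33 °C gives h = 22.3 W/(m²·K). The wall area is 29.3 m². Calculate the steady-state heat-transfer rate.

Treating each layer as a thermal resistance in series:
R_insulating firebrick = L/(kA) = 0.175/(0.287×29.3) = 0.02081 K/W
R_silica brick = L/(kA) = 0.185/(1.19×29.3) = 0.005306 K/W
R_outer film = 1/(h_o·A) = 1/(22.3×29.3) = 0.00153 K/W
R_total = 0.02765 K/W
Q = ΔT / R_total = 929 / 0.02765

Q ≈ 33600 W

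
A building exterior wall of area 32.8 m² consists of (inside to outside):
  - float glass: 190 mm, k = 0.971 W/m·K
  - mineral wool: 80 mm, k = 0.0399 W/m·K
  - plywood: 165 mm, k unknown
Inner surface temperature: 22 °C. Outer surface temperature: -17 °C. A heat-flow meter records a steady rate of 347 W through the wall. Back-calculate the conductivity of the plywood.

Using the resistance-network approach (series):
R_float glass = L/(kA) = 0.19/(0.971×32.8) = 0.005966 K/W
R_mineral wool = L/(kA) = 0.08/(0.0399×32.8) = 0.06113 K/W
Sum of known resistances R_other = 0.06709 K/W
Total R = ΔT/Q = 39/347 = 0.1124 K/W
R_plywood = R_total − R_other = 0.0453 K/W
k = L/(R·A) = 0.165/(0.0453×32.8)

k ≈ 0.111 W/(m·K)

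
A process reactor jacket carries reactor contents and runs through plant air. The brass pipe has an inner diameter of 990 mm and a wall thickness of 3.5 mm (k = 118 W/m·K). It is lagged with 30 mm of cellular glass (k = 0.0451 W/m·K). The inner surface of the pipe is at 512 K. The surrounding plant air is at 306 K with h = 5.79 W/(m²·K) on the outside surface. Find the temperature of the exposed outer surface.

T ≈ 347 K

Treating each annulus and film as a series resistance:
R_brass pipe wall = ln(498.5/495)/(2π×118×1) = 9.503×10^-6 K/W
R_cellular glass = ln(528.5/498.5)/(2π×0.0451×1) = 0.2062 K/W
R_outer film = 1/(h_o·2πr_oL) = 1/(5.79×2π×0.5285×1) = 0.05201 K/W
R_total = 0.2582 K/W
Q = ΔT/R_total = 206/0.2582
Q = 798 W/m
T_interface = T_inner − Q·ΣR(inner→interface) = 512 − 798×0.2062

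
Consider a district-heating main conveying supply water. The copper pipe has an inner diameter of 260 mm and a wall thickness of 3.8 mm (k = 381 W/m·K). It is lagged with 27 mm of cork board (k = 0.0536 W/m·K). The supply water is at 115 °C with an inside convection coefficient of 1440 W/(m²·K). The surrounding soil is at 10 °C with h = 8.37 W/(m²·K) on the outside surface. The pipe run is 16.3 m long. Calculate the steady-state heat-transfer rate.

Q ≈ 2570 W

Per-layer cylindrical resistances, series-summed:
R_inner film = 1/(h_i·2πr₁L) = 1/(1440×2π×0.13×16.3) = 5.216×10^-5 K/W
R_copper pipe wall = ln(133.8/130)/(2π×381×16.3) = 7.384×10^-7 K/W
R_cork board = ln(160.8/133.8)/(2π×0.0536×16.3) = 0.03348 K/W
R_outer film = 1/(h_o·2πr_oL) = 1/(8.37×2π×0.1608×16.3) = 0.007255 K/W
R_total = 0.04079 K/W
Q = ΔT/R_total = 105/0.04079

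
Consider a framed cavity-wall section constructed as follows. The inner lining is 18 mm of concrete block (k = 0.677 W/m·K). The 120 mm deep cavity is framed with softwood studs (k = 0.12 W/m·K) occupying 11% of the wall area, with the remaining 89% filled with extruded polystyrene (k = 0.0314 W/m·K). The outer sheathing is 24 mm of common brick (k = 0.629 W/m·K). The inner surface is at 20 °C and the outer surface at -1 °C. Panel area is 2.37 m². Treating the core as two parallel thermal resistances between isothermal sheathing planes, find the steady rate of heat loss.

Sheathing layers in series; stud and cavity paths in parallel between them.
R_inner = 0.018/(0.677×2.37) = 0.01122 K/W
R_stud  = 0.12/(0.12×0.11×2.37) = 3.836 K/W
R_cav   = 0.12/(0.0314×0.89×2.37) = 1.812 K/W
1/R_core = 1/R_stud + 1/R_cav → R_core = 1.231 K/W
R_outer = 0.024/(0.629×2.37) = 0.0161 K/W
R_total = 1.258 K/W
Q = ΔT/R_total = 21/1.258

Q ≈ 16.7 W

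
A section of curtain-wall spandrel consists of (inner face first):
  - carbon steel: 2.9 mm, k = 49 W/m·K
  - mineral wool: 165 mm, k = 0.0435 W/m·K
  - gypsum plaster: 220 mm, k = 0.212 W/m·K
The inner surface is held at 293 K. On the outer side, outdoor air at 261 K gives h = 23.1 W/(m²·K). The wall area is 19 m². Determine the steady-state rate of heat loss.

Model the wall as resistances in series:
R_carbon steel = L/(kA) = 0.0029/(49×19) = 3.115×10^-6 K/W
R_mineral wool = L/(kA) = 0.165/(0.0435×19) = 0.1996 K/W
R_gypsum plaster = L/(kA) = 0.22/(0.212×19) = 0.05462 K/W
R_outer film = 1/(h_o·A) = 1/(23.1×19) = 0.002278 K/W
R_total = 0.2565 K/W
Q = ΔT / R_total = 32 / 0.2565

Q ≈ 125 W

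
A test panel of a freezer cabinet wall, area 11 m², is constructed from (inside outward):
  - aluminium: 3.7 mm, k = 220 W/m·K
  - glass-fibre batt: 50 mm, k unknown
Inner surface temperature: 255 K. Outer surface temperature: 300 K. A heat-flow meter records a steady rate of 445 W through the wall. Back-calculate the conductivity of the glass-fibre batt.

Model the wall as resistances in series:
R_aluminium = L/(kA) = 0.0037/(220×11) = 1.529×10^-6 K/W
Sum of known resistances R_other = 1.529×10^-6 K/W
Total R = ΔT/Q = 45/445 = 0.1011 K/W
R_glass-fibre batt = R_total − R_other = 0.1011 K/W
k = L/(R·A) = 0.05/(0.1011×11)

k ≈ 0.045 W/(m·K)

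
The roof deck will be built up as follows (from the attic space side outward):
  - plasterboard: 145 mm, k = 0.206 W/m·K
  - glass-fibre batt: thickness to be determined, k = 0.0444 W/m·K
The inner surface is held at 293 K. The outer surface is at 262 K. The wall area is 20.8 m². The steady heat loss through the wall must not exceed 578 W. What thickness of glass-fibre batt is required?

L ≈ 18.3 mm

Using the resistance-network approach (series):
R_plasterboard = L/(kA) = 0.145/(0.206×20.8) = 0.03384 K/W
Sum of the known resistances R_other = 0.03384 K/W
Required total resistance R_tot = ΔT/Q_allow = 31/578 = 0.05363 K/W
R_glass-fibre batt = R_tot − R_other = 0.01979 K/W
L = R·k·A = 0.01979×0.0444×20.8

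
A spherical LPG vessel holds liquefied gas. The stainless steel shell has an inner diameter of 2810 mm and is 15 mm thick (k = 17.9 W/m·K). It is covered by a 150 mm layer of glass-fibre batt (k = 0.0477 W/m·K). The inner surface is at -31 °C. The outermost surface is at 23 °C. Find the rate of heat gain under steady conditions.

For a spherical shell R = (1/r₁ − 1/r₂)/(4πk); film R = 1/(h·4πr²). In series:
R_stainless steel shell = (1/1.405 − 1/1.42)/(4π×17.9) = 3.342×10^-5 K/W
R_glass-fibre batt = (1/1.42 − 1/1.57)/(4π×0.0477) = 0.1122 K/W
R_total = 0.1123 K/W
Q = ΔT/R_total = 54/0.1123

Q ≈ 481 W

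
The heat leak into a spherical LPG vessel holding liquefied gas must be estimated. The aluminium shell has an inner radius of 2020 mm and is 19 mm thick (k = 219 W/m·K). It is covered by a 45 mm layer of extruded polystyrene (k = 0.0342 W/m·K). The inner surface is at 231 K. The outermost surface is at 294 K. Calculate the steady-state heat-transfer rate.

For a spherical shell R = (1/r₁ − 1/r₂)/(4πk); film R = 1/(h·4πr²). In series:
R_aluminium shell = (1/2.02 − 1/2.039)/(4π×219) = 1.676×10^-6 K/W
R_extruded polystyrene = (1/2.039 − 1/2.084)/(4π×0.0342) = 0.02464 K/W
R_total = 0.02464 K/W
Q = ΔT/R_total = 63/0.02464

Q ≈ 2560 W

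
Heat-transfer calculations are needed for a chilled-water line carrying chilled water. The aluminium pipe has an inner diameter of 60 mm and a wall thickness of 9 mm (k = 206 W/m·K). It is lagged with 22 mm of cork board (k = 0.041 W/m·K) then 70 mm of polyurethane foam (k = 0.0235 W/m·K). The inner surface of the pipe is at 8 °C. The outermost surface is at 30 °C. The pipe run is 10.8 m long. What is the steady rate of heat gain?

Per-layer cylindrical resistances, series-summed:
R_aluminium pipe wall = ln(39/30)/(2π×206×10.8) = 1.877×10^-5 K/W
R_cork board = ln(61/39)/(2π×0.041×10.8) = 0.1608 K/W
R_polyurethane foam = ln(131/61)/(2π×0.0235×10.8) = 0.4793 K/W
R_total = 0.6401 K/W
Q = ΔT/R_total = 22/0.6401

Q ≈ 34.4 W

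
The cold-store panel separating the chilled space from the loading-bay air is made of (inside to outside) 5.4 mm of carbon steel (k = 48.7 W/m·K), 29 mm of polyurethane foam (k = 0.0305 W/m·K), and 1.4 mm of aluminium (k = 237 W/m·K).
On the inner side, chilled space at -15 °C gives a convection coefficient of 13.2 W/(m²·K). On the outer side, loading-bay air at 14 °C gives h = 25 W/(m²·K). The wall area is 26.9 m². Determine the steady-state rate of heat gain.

Treating each layer as a thermal resistance in series:
R_inner film = 1/(h_i·A) = 1/(13.2×26.9) = 0.002816 K/W
R_carbon steel = L/(kA) = 0.0054/(48.7×26.9) = 4.122×10^-6 K/W
R_polyurethane foam = L/(kA) = 0.029/(0.0305×26.9) = 0.03535 K/W
R_aluminium = L/(kA) = 0.0014/(237×26.9) = 2.196×10^-7 K/W
R_outer film = 1/(h_o·A) = 1/(25×26.9) = 0.001487 K/W
R_total = 0.03965 K/W
Q = ΔT / R_total = 29 / 0.03965

Q ≈ 731 W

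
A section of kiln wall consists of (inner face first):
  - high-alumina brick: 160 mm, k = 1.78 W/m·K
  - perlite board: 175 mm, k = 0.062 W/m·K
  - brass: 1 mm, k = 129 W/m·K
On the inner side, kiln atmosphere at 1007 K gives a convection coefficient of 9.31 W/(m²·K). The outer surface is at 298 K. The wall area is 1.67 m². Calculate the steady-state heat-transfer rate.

Using the resistance-network approach (series):
R_inner film = 1/(h_i·A) = 1/(9.31×1.67) = 0.06432 K/W
R_high-alumina brick = L/(kA) = 0.16/(1.78×1.67) = 0.05382 K/W
R_perlite board = L/(kA) = 0.175/(0.062×1.67) = 1.69 K/W
R_brass = L/(kA) = 0.001/(129×1.67) = 4.642×10^-6 K/W
R_total = 1.808 K/W
Q = ΔT / R_total = 709 / 1.808

Q ≈ 392 W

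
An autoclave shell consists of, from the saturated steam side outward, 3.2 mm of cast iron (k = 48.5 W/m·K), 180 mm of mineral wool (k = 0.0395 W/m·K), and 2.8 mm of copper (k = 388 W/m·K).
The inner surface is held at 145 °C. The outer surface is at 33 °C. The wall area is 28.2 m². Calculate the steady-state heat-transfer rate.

Q ≈ 693 W

Using the resistance-network approach (series):
R_cast iron = L/(kA) = 0.0032/(48.5×28.2) = 2.34×10^-6 K/W
R_mineral wool = L/(kA) = 0.18/(0.0395×28.2) = 0.1616 K/W
R_copper = L/(kA) = 0.0028/(388×28.2) = 2.559×10^-7 K/W
R_total = 0.1616 K/W
Q = ΔT / R_total = 112 / 0.1616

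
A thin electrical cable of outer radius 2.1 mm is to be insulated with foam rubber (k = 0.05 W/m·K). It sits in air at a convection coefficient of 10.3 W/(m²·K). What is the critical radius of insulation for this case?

For a cylinder r_cr = k/h = 0.05/10.3
r_cr = 4.85 mm; since the bare radius (2.1 mm) is below r_cr, adding a thin layer of insulation will *increase* heat loss.

r_cr ≈ 4.85 mm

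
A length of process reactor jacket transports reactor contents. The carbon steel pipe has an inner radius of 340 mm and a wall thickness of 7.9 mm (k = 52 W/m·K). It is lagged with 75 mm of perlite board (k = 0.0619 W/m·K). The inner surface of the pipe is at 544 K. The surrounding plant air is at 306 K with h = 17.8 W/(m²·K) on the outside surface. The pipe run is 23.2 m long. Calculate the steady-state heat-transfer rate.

Q ≈ 10600 W

Treating each annulus and film as a series resistance:
R_carbon steel pipe wall = ln(347.9/340)/(2π×52×23.2) = 3.03×10^-6 K/W
R_perlite board = ln(422.9/347.9)/(2π×0.0619×23.2) = 0.02164 K/W
R_outer film = 1/(h_o·2πr_oL) = 1/(17.8×2π×0.4229×23.2) = 9.113×10^-4 K/W
R_total = 0.02255 K/W
Q = ΔT/R_total = 238/0.02255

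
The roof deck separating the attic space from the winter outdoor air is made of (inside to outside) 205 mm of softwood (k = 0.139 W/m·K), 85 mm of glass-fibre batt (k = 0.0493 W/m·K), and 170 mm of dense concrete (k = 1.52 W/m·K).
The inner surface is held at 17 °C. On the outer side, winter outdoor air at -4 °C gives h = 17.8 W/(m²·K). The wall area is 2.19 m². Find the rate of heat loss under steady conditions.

Q ≈ 13.7 W

Treating each layer as a thermal resistance in series:
R_softwood = L/(kA) = 0.205/(0.139×2.19) = 0.6734 K/W
R_glass-fibre batt = L/(kA) = 0.085/(0.0493×2.19) = 0.7873 K/W
R_dense concrete = L/(kA) = 0.17/(1.52×2.19) = 0.05107 K/W
R_outer film = 1/(h_o·A) = 1/(17.8×2.19) = 0.02565 K/W
R_total = 1.537 K/W
Q = ΔT / R_total = 21 / 1.537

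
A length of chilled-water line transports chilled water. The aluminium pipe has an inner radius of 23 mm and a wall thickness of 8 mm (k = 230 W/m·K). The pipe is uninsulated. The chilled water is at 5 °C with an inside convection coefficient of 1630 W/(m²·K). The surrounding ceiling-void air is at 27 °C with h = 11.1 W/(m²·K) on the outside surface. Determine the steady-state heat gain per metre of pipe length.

q′ ≈ 47.1 W/m

Radial resistances (cylindrical: R_cond = ln(r_o/r_i)/(2πkL), R_conv = 1/(h·2πrL)):
R_inner film = 1/(h_i·2πr₁L) = 1/(1630×2π×0.023×1) = 0.004245 K/W
R_aluminium pipe wall = ln(31/23)/(2π×230×1) = 2.066×10^-4 K/W
R_outer film = 1/(h_o·2πr_oL) = 1/(11.1×2π×0.031×1) = 0.4625 K/W
R_total = 0.467 K/W
Q = ΔT/R_total = 22/0.467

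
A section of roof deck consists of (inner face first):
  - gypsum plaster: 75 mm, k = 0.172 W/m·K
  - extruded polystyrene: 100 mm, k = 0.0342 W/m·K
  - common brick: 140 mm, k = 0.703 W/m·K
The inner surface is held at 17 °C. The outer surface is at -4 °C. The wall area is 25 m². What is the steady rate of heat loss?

Q ≈ 148 W

Model the wall as resistances in series:
R_gypsum plaster = L/(kA) = 0.075/(0.172×25) = 0.01744 K/W
R_extruded polystyrene = L/(kA) = 0.1/(0.0342×25) = 0.117 K/W
R_common brick = L/(kA) = 0.14/(0.703×25) = 0.007966 K/W
R_total = 0.1424 K/W
Q = ΔT / R_total = 21 / 0.1424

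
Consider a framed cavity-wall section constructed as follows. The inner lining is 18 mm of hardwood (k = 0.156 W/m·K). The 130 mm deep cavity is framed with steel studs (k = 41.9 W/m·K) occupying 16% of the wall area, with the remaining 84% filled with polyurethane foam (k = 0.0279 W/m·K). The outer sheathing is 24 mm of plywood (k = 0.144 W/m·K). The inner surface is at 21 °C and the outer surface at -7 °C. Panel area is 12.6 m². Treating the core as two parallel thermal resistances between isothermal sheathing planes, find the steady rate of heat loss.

Sheathing layers in series; stud and cavity paths in parallel between them.
R_inner = 0.018/(0.156×12.6) = 0.009158 K/W
R_stud  = 0.13/(41.9×0.16×12.6) = 0.001539 K/W
R_cav   = 0.13/(0.0279×0.84×12.6) = 0.4402 K/W
1/R_core = 1/R_stud + 1/R_cav → R_core = 0.001534 K/W
R_outer = 0.024/(0.144×12.6) = 0.01323 K/W
R_total = 0.02392 K/W
Q = ΔT/R_total = 28/0.02392

Q ≈ 1170 W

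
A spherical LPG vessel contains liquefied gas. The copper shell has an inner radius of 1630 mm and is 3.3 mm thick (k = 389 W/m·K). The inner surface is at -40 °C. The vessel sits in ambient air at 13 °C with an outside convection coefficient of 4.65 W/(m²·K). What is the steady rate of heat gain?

Q ≈ 8260 W

Radial (spherical) resistances in series:
R_copper shell = (1/1.63 − 1/1.6333)/(4π×389) = 2.536×10^-7 K/W
R_outer film = 1/(h·4πr_o²) = 1/(4.65×4π×1.6333²) = 0.006415 K/W
R_total = 0.006415 K/W
Q = ΔT/R_total = 53/0.006415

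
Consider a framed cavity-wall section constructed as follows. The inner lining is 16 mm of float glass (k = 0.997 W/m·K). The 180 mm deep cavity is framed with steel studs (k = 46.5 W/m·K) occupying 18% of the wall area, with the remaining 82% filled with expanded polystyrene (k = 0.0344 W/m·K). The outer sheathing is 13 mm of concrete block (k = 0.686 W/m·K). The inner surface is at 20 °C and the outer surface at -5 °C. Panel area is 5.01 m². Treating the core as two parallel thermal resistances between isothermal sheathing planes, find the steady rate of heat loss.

Sheathing layers in series; stud and cavity paths in parallel between them.
R_inner = 0.016/(0.997×5.01) = 0.003203 K/W
R_stud  = 0.18/(46.5×0.18×5.01) = 0.004292 K/W
R_cav   = 0.18/(0.0344×0.82×5.01) = 1.274 K/W
1/R_core = 1/R_stud + 1/R_cav → R_core = 0.004278 K/W
R_outer = 0.013/(0.686×5.01) = 0.003783 K/W
R_total = 0.01126 K/W
Q = ΔT/R_total = 25/0.01126

Q ≈ 2220 W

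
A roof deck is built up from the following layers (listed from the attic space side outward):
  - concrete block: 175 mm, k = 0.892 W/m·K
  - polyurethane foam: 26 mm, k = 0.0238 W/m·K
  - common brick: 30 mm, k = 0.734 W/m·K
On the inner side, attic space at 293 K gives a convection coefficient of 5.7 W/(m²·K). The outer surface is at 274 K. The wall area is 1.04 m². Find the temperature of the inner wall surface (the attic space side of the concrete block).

Thermal resistances in series:
R_inner film = 1/(h_i·A) = 1/(5.7×1.04) = 0.1687 K/W
R_concrete block = L/(kA) = 0.175/(0.892×1.04) = 0.1886 K/W
R_polyurethane foam = L/(kA) = 0.026/(0.0238×1.04) = 1.05 K/W
R_common brick = L/(kA) = 0.03/(0.734×1.04) = 0.0393 K/W
R_total = 1.447 K/W;  Q = ΔT/R_total = 19/1.447 = 13.13 W
T_interface = T_inner − Q·ΣR(inner→interface) = 293 − 13.1×0.1687

T ≈ 291 K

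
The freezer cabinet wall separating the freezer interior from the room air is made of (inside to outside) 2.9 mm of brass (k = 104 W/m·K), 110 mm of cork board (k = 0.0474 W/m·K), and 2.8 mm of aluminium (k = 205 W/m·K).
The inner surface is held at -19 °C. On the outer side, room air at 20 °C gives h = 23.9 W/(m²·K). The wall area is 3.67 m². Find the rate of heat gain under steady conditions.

Q ≈ 60.6 W

Treating each layer as a thermal resistance in series:
R_brass = L/(kA) = 0.0029/(104×3.67) = 7.598×10^-6 K/W
R_cork board = L/(kA) = 0.11/(0.0474×3.67) = 0.6323 K/W
R_aluminium = L/(kA) = 0.0028/(205×3.67) = 3.722×10^-6 K/W
R_outer film = 1/(h_o·A) = 1/(23.9×3.67) = 0.0114 K/W
R_total = 0.6437 K/W
Q = ΔT / R_total = 39 / 0.6437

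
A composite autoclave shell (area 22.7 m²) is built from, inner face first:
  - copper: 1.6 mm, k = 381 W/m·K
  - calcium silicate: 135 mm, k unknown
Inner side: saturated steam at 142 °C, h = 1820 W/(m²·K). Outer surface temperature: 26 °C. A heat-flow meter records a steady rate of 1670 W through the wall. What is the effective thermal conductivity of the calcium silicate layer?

k ≈ 0.0856 W/(m·K)

Treating each layer as a thermal resistance in series:
R_inner film = 1/(h_i·A) = 1/(1820×22.7) = 2.42×10^-5 K/W
R_copper = L/(kA) = 0.0016/(381×22.7) = 1.85×10^-7 K/W
Sum of known resistances R_other = 2.439×10^-5 K/W
Total R = ΔT/Q = 116/1670 = 0.06946 K/W
R_calcium silicate = R_total − R_other = 0.06944 K/W
k = L/(R·A) = 0.135/(0.06944×22.7)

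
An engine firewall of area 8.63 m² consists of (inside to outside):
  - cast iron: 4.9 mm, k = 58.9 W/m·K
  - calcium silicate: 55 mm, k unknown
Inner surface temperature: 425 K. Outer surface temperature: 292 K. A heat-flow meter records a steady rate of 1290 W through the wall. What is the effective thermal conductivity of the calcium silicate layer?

Thermal resistances in series:
R_cast iron = L/(kA) = 0.0049/(58.9×8.63) = 9.64×10^-6 K/W
Sum of known resistances R_other = 9.64×10^-6 K/W
Total R = ΔT/Q = 133/1290 = 0.1031 K/W
R_calcium silicate = R_total − R_other = 0.1031 K/W
k = L/(R·A) = 0.055/(0.1031×8.63)

k ≈ 0.0618 W/(m·K)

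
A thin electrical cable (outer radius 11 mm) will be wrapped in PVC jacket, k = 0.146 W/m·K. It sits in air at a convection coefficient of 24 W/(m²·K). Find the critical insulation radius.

For a cylinder r_cr = k/h = 0.146/24
r_cr = 6.08 mm; since the bare radius (11 mm) is above r_cr, any added insulation will reduce heat loss.

r_cr ≈ 6.08 mm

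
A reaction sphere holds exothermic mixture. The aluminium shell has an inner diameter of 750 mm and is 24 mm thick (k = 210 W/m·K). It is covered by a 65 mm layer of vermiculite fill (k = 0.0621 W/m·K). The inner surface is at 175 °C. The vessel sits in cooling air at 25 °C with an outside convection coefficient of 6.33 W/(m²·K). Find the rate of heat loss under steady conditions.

Spherical conduction: R = (1/r_in − 1/r_out)/(4πk) per layer; series-sum.
R_aluminium shell = (1/0.375 − 1/0.399)/(4π×210) = 6.078×10^-5 K/W
R_vermiculite fill = (1/0.399 − 1/0.464)/(4π×0.0621) = 0.4499 K/W
R_outer film = 1/(h·4πr_o²) = 1/(6.33×4π×0.464²) = 0.05839 K/W
R_total = 0.5084 K/W
Q = ΔT/R_total = 150/0.5084

Q ≈ 295 W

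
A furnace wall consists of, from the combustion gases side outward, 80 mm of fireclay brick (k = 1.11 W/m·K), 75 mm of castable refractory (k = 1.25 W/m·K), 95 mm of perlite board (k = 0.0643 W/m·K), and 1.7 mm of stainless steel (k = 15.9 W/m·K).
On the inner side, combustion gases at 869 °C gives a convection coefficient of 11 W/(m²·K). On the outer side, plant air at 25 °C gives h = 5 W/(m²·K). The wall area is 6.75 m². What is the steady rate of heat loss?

Series thermal resistances:
R_inner film = 1/(h_i·A) = 1/(11×6.75) = 0.01347 K/W
R_fireclay brick = L/(kA) = 0.08/(1.11×6.75) = 0.01068 K/W
R_castable refractory = L/(kA) = 0.075/(1.25×6.75) = 0.008889 K/W
R_perlite board = L/(kA) = 0.095/(0.0643×6.75) = 0.2189 K/W
R_stainless steel = L/(kA) = 0.0017/(15.9×6.75) = 1.584×10^-5 K/W
R_outer film = 1/(h_o·A) = 1/(5×6.75) = 0.02963 K/W
R_total = 0.2816 K/W
Q = ΔT / R_total = 844 / 0.2816

Q ≈ 3000 W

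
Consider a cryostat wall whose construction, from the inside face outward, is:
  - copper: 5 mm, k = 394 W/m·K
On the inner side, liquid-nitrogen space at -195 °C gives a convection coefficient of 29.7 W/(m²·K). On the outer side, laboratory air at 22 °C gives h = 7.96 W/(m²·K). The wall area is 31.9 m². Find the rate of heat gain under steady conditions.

Q ≈ 43500 W

Model the wall as resistances in series:
R_inner film = 1/(h_i·A) = 1/(29.7×31.9) = 0.001055 K/W
R_copper = L/(kA) = 0.005/(394×31.9) = 3.978×10^-7 K/W
R_outer film = 1/(h_o·A) = 1/(7.96×31.9) = 0.003938 K/W
R_total = 0.004994 K/W
Q = ΔT / R_total = 217 / 0.004994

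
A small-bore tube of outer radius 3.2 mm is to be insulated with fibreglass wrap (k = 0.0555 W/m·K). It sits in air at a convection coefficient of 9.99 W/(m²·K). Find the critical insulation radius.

r_cr ≈ 5.56 mm

For a cylinder r_cr = k/h = 0.0555/9.99
r_cr = 5.56 mm; since the bare radius (3.2 mm) is below r_cr, adding a thin layer of insulation will *increase* heat loss.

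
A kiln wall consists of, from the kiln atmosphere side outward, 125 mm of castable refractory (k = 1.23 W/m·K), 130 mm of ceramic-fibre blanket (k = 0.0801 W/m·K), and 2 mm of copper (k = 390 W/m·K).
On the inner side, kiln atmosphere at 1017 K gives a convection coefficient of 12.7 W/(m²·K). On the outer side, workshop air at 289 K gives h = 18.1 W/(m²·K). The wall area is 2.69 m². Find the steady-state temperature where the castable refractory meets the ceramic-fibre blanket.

T ≈ 946 K

Thermal resistances in series:
R_inner film = 1/(h_i·A) = 1/(12.7×2.69) = 0.02927 K/W
R_castable refractory = L/(kA) = 0.125/(1.23×2.69) = 0.03778 K/W
R_ceramic-fibre blanket = L/(kA) = 0.13/(0.0801×2.69) = 0.6033 K/W
R_copper = L/(kA) = 0.002/(390×2.69) = 1.906×10^-6 K/W
R_outer film = 1/(h_o·A) = 1/(18.1×2.69) = 0.02054 K/W
R_total = 0.6909 K/W;  Q = ΔT/R_total = 728/0.6909 = 1054 W
T_interface = T_inner − Q·ΣR(inner→interface) = 1017 − 1050×0.06705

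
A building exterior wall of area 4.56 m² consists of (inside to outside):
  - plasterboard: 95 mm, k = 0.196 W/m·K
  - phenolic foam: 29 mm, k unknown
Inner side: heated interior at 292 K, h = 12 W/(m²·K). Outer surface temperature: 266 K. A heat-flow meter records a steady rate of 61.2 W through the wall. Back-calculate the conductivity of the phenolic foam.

k ≈ 0.0212 W/(m·K)

Treating each layer as a thermal resistance in series:
R_inner film = 1/(h_i·A) = 1/(12×4.56) = 0.01827 K/W
R_plasterboard = L/(kA) = 0.095/(0.196×4.56) = 0.1063 K/W
Sum of known resistances R_other = 0.1246 K/W
Total R = ΔT/Q = 26/61.2 = 0.4248 K/W
R_phenolic foam = R_total − R_other = 0.3003 K/W
k = L/(R·A) = 0.029/(0.3003×4.56)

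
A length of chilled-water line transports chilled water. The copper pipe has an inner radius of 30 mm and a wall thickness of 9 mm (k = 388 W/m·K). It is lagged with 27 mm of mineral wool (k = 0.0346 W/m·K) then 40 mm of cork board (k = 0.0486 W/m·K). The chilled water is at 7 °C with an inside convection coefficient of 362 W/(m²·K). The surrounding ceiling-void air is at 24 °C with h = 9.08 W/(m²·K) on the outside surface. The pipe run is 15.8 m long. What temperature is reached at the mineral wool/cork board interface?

For a radial system each layer contributes R = ln(r_out/r_in)/(2πkL); films add R = 1/(hA).
R_inner film = 1/(h_i·2πr₁L) = 1/(362×2π×0.03×15.8) = 9.275×10^-4 K/W
R_copper pipe wall = ln(39/30)/(2π×388×15.8) = 6.811×10^-6 K/W
R_mineral wool = ln(66/39)/(2π×0.0346×15.8) = 0.1532 K/W
R_cork board = ln(106/66)/(2π×0.0486×15.8) = 0.0982 K/W
R_outer film = 1/(h_o·2πr_oL) = 1/(9.08×2π×0.106×15.8) = 0.01047 K/W
R_total = 0.2628 K/W
Q = ΔT/R_total = 17/0.2628
Q = 64.7 W
T_interface = T_inner + Q·ΣR(inner→interface) = 7 + 64.7×0.1541

T ≈ 17 °C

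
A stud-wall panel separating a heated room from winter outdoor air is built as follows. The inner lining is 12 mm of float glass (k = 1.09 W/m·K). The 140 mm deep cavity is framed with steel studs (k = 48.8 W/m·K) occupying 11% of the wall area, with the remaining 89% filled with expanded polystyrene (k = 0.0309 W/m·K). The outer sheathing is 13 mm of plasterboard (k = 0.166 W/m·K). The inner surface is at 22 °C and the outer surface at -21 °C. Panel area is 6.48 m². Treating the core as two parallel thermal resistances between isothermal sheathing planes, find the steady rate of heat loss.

Sheathing layers in series; stud and cavity paths in parallel between them.
R_inner = 0.012/(1.09×6.48) = 0.001699 K/W
R_stud  = 0.14/(48.8×0.11×6.48) = 0.004025 K/W
R_cav   = 0.14/(0.0309×0.89×6.48) = 0.7856 K/W
1/R_core = 1/R_stud + 1/R_cav → R_core = 0.004004 K/W
R_outer = 0.013/(0.166×6.48) = 0.01209 K/W
R_total = 0.01779 K/W
Q = ΔT/R_total = 43/0.01779

Q ≈ 2420 W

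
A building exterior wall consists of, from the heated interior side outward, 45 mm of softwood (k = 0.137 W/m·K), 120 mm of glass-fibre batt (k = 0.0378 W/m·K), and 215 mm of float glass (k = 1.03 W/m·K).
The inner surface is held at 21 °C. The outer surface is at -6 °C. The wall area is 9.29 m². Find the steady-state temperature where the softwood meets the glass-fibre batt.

Thermal resistances in series:
R_softwood = L/(kA) = 0.045/(0.137×9.29) = 0.03536 K/W
R_glass-fibre batt = L/(kA) = 0.12/(0.0378×9.29) = 0.3417 K/W
R_float glass = L/(kA) = 0.215/(1.03×9.29) = 0.02247 K/W
R_total = 0.3995 K/W;  Q = ΔT/R_total = 27/0.3995 = 67.58 W
T_interface = T_inner − Q·ΣR(inner→interface) = 21 − 67.6×0.03536

T ≈ 18.6 °C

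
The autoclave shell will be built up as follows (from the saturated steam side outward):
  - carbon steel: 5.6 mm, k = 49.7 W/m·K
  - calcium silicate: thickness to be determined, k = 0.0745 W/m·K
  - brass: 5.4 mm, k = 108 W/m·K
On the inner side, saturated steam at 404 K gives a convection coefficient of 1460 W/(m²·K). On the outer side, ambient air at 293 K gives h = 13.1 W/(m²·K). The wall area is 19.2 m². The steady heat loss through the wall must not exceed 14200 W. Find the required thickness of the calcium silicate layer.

Series thermal resistances:
R_inner film = 1/(h_i·A) = 1/(1460×19.2) = 3.567×10^-5 K/W
R_carbon steel = L/(kA) = 0.0056/(49.7×19.2) = 5.869×10^-6 K/W
R_brass = L/(kA) = 0.0054/(108×19.2) = 2.604×10^-6 K/W
R_outer film = 1/(h_o·A) = 1/(13.1×19.2) = 0.003976 K/W
Sum of the known resistances R_other = 0.00402 K/W
Required total resistance R_tot = ΔT/Q_allow = 111/14200 = 0.007817 K/W
R_calcium silicate = R_tot − R_other = 0.003797 K/W
L = R·k·A = 0.003797×0.0745×19.2

L ≈ 5.43 mm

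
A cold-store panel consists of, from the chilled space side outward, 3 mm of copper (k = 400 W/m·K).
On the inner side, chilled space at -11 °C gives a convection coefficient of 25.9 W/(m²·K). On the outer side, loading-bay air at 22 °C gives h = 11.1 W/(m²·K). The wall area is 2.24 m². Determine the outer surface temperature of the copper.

Series thermal resistances:
R_inner film = 1/(h_i·A) = 1/(25.9×2.24) = 0.01724 K/W
R_copper = L/(kA) = 0.003/(400×2.24) = 3.348×10^-6 K/W
R_outer film = 1/(h_o·A) = 1/(11.1×2.24) = 0.04022 K/W
R_total = 0.05746 K/W;  Q = ΔT/R_total = 33/0.05746 = 574.3 W
T_interface = T_inner + Q·ΣR(inner→interface) = -11 + 574×0.01724

T ≈ -1.1 °C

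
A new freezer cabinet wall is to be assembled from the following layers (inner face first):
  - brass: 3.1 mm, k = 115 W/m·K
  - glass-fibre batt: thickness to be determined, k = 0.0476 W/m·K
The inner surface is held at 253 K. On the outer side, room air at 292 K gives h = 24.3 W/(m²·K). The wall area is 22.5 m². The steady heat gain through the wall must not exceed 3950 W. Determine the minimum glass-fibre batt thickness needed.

L ≈ 8.61 mm

Model the wall as resistances in series:
R_brass = L/(kA) = 0.0031/(115×22.5) = 1.198×10^-6 K/W
R_outer film = 1/(h_o·A) = 1/(24.3×22.5) = 0.001829 K/W
Sum of the known resistances R_other = 0.00183 K/W
Required total resistance R_tot = ΔT/Q_allow = 39/3950 = 0.009873 K/W
R_glass-fibre batt = R_tot − R_other = 0.008043 K/W
L = R·k·A = 0.008043×0.0476×22.5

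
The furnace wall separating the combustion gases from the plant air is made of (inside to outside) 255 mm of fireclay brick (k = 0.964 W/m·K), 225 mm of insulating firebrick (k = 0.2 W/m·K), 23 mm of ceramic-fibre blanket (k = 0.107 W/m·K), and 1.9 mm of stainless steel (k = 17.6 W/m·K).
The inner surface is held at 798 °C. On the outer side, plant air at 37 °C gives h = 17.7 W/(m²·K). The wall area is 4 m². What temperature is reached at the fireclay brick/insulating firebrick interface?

Series thermal resistances:
R_fireclay brick = L/(kA) = 0.255/(0.964×4) = 0.06613 K/W
R_insulating firebrick = L/(kA) = 0.225/(0.2×4) = 0.2812 K/W
R_ceramic-fibre blanket = L/(kA) = 0.023/(0.107×4) = 0.05374 K/W
R_stainless steel = L/(kA) = 0.0019/(17.6×4) = 2.699×10^-5 K/W
R_outer film = 1/(h_o·A) = 1/(17.7×4) = 0.01412 K/W
R_total = 0.4153 K/W;  Q = ΔT/R_total = 761/0.4153 = 1833 W
T_interface = T_inner − Q·ΣR(inner→interface) = 798 − 1830×0.06613

T ≈ 677 °C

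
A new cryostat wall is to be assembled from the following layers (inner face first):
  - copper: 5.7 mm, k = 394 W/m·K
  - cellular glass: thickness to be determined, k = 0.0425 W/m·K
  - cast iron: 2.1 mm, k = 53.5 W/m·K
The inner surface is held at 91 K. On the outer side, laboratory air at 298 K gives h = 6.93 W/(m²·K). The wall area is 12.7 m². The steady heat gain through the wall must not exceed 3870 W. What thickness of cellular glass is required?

Thermal resistances in series:
R_copper = L/(kA) = 0.0057/(394×12.7) = 1.139×10^-6 K/W
R_cast iron = L/(kA) = 0.0021/(53.5×12.7) = 3.091×10^-6 K/W
R_outer film = 1/(h_o·A) = 1/(6.93×12.7) = 0.01136 K/W
Sum of the known resistances R_other = 0.01137 K/W
Required total resistance R_tot = ΔT/Q_allow = 207/3870 = 0.05349 K/W
R_cellular glass = R_tot − R_other = 0.04212 K/W
L = R·k·A = 0.04212×0.0425×12.7

L ≈ 22.7 mm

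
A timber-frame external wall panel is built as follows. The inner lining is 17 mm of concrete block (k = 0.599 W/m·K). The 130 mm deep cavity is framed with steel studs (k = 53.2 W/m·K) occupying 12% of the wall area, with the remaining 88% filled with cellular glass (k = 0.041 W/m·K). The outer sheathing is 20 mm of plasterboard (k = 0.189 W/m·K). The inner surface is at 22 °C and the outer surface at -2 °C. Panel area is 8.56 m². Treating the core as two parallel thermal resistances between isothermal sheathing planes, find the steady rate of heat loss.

Sheathing layers in series; stud and cavity paths in parallel between them.
R_inner = 0.017/(0.599×8.56) = 0.003315 K/W
R_stud  = 0.13/(53.2×0.12×8.56) = 0.002379 K/W
R_cav   = 0.13/(0.041×0.88×8.56) = 0.4209 K/W
1/R_core = 1/R_stud + 1/R_cav → R_core = 0.002366 K/W
R_outer = 0.02/(0.189×8.56) = 0.01236 K/W
R_total = 0.01804 K/W
Q = ΔT/R_total = 24/0.01804

Q ≈ 1330 W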